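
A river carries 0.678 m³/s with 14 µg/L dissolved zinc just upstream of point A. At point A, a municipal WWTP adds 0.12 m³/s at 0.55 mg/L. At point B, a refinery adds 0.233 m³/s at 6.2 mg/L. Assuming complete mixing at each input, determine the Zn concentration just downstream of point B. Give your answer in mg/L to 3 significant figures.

1.47 mg/L

14 µg/L = 0.014 mg/L.
After input A: C = (0.678·0.014 + 0.12·0.55) / 0.798 = 0.0946 mg/L.
After input B: C = (0.798·0.0946 + 0.233·6.2) / 1.031 = 1.474 mg/L.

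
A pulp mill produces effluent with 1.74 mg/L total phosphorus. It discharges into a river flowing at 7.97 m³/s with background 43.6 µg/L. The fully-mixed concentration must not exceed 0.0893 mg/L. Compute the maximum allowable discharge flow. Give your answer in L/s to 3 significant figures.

221 L/s

43.6 µg/L = 0.0436 mg/L.
Mass balance at complete mixing: C_std·(Q_w + Q_r) = Q_w·C_e + Q_r·C_b.
Rearranging, Q_w = Q_r·(C_std − C_b)/(C_e − C_std) = 7.97·(0.0893 − 0.0436) / (1.74 − 0.0893) = 0.2207 m³/s.
= 220.7 L/s.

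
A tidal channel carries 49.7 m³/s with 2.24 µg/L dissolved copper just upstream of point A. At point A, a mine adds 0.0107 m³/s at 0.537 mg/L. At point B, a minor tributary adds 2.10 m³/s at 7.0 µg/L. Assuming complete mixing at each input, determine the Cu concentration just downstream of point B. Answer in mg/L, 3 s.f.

0.00254 mg/L

2.24 µg/L = 0.00224 mg/L.
After input A: C = (49.7·0.00224 + 0.0107·0.537) / 49.71 = 0.002355 mg/L.
7.0 µg/L = 0.007 mg/L.
After input B: C = (49.71·0.002355 + 2.1·0.007) / 51.81 = 0.002543 mg/L.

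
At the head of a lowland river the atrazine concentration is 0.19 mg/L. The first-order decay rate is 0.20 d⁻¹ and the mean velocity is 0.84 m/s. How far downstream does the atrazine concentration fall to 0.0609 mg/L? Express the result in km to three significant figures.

From C = C₀·e^(−kt), t = ln(C₀/C)/k = ln(0.19/0.0609)/0.20 = 1.138/0.20 = 5.689 d.
Distance = v·t = 0.84 m/s × 4.915e+05 s = 4.129e+05 m = 412.9 km.

413 km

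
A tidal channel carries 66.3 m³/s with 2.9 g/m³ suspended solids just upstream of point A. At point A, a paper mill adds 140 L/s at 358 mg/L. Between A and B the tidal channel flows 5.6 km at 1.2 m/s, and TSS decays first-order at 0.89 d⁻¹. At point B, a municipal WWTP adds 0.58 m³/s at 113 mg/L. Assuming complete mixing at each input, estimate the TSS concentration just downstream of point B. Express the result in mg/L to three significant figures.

140 L/s = 0.14 m³/s.
After input A: C = (66.3·2.9 + 0.14·358) / 66.44 = 3.648 mg/L.
Over the 5.6 km reach to input B (t = 4667 s = 0.05401 d), decay gives C = 3.648·exp(−0.89·0.05401) = 3.477 mg/L.
After input B: C = (66.44·3.477 + 0.58·113) / 67.02 = 4.425 mg/L.

4.42 mg/L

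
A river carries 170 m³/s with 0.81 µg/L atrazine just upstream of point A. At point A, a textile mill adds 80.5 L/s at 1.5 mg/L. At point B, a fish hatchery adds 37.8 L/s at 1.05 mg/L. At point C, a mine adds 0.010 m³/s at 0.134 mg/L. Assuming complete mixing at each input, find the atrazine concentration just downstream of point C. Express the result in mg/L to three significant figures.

0.81 µg/L = 0.00081 mg/L.
80.5 L/s = 0.0805 m³/s.
After input A: C = (170·0.00081 + 0.0805·1.5) / 170.1 = 0.00152 mg/L.
37.8 L/s = 0.0378 m³/s.
After input B: C = (170.1·0.00152 + 0.0378·1.05) / 170.1 = 0.001753 mg/L.
After input C: C = (170.1·0.001753 + 0.01·0.134) / 170.1 = 0.00176 mg/L.

0.00176 mg/L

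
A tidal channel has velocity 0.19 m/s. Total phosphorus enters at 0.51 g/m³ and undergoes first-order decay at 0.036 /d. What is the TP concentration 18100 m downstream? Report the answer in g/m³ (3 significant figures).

0.490 g/m³

Travel time t = 18100 m / 0.19 m/s = 1.81e+04/0.19 = 9.526e+04 s = 1.103 d.
First-order decay: C = 0.51·exp(−0.036·1.103) = 0.51·0.9611 = 0.4902 g/m³.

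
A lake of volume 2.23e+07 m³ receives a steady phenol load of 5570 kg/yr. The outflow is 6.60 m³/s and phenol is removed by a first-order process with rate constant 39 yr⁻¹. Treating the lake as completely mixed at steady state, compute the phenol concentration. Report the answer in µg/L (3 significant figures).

Outflow Q = 6.60 m³/s × 3.156e+07 s/yr = 2.083e+08 m³/yr.
Steady-state CSTR mass balance: W = Q·C + k·V·C, so C = W/(Q + kV).
Q + kV = 2.083e+08 + 39·2.23e+07 = 1.078e+09 m³/yr.
C = 5570/1.078e+09 = 5.167e-06 kg/m³ = 0.005167 mg/L = 5.167 µg/L.

5.17 µg/L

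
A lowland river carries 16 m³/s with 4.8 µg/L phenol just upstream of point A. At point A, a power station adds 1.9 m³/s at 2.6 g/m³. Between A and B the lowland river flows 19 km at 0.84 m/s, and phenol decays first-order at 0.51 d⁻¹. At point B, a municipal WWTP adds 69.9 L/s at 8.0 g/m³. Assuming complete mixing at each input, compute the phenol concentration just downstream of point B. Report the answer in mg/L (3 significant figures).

4.8 µg/L = 0.0048 mg/L.
After input A: C = (16·0.0048 + 1.9·2.6) / 17.9 = 0.2803 mg/L.
Over the 19 km reach to input B (t = 2.262e+04 s = 0.2618 d), decay gives C = 0.2803·exp(−0.51·0.2618) = 0.2452 mg/L.
69.9 L/s = 0.0699 m³/s.
After input B: C = (17.9·0.2452 + 0.0699·8) / 17.97 = 0.2754 mg/L.

0.275 mg/L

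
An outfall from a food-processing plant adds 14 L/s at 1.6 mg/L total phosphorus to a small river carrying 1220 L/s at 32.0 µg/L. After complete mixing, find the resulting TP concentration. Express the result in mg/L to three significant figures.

14 L/s = 0.014 m³/s.
1220 L/s = 1.22 m³/s.
32.0 µg/L = 0.032 mg/L.
Conservation of mass across the mixing zone: C = (0.014·1.6 + 1.22·0.032) / (0.014 + 1.22) = 0.06144/1.234 = 0.04979 mg/L.

0.0498 mg/L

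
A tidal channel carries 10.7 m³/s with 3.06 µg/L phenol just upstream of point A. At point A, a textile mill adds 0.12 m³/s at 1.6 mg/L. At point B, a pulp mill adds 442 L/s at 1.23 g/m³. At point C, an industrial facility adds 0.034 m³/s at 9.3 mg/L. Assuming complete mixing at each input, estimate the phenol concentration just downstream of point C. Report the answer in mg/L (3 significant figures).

3.06 µg/L = 0.00306 mg/L.
After input A: C = (10.7·0.00306 + 0.12·1.6) / 10.82 = 0.02077 mg/L.
442 L/s = 0.442 m³/s.
After input B: C = (10.82·0.02077 + 0.442·1.23) / 11.26 = 0.06823 mg/L.
After input C: C = (11.26·0.06823 + 0.034·9.3) / 11.3 = 0.09602 mg/L.

0.0960 mg/L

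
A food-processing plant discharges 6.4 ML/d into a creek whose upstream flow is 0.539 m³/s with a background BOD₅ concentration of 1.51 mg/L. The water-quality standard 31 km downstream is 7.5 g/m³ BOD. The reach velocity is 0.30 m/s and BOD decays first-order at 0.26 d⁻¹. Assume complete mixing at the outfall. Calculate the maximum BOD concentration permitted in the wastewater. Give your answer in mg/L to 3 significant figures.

73.7 mg/L

6.4 ML/d = 0.07407 m³/s.
Travel time to the compliance point: t = 3.1e+04/0.30 = 1.033e+05 s = 1.196 d; decay factor exp(−0.26·1.196) = 0.7327.
So the concentration just after mixing may be at most 7.5/0.7327 = 10.24 mg/L.
Mass balance: 10.24·0.6131 = 0.07407·Cₑ + 0.539·1.51.
Cₑ = (6.275 − 0.8139) / 0.07407 = 73.73 mg/L.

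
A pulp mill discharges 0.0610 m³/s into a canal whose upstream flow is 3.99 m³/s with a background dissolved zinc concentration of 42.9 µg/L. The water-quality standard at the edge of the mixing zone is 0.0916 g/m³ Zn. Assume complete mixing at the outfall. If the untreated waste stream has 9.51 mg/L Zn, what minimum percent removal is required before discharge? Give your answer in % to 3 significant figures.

42.9 µg/L = 0.0429 mg/L.
Mass balance: 0.0916·4.051 = 0.061·Cₑ + 3.99·0.0429.
Cₑ = (0.3711 − 0.1712) / 0.061 = 3.277 mg/L.
Required removal = 1 − 3.277/9.51 = 65.54 %.

65.5 %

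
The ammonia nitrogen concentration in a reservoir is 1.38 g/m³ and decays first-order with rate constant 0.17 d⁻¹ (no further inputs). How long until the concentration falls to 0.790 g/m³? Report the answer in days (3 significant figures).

3.28 d

t = ln(C₀/C)/k = ln(1.38/0.790)/0.17 = 0.5578/0.17 = 3.281 d.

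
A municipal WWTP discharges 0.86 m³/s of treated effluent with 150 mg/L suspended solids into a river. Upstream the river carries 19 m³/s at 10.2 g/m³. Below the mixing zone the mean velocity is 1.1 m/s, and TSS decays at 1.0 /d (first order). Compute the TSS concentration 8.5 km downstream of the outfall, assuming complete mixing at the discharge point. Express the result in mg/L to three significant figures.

After complete mixing, C₀ = (0.86·150 + 19·10.2) / 19.86 = 16.25 mg/L.
Travel time t = 8500 m / 1.1 m/s = 7727 s = 0.08944 d.
C = 16.25·exp(−1.0·0.08944) = 16.25·0.9144 = 14.86 mg/L.

14.9 mg/L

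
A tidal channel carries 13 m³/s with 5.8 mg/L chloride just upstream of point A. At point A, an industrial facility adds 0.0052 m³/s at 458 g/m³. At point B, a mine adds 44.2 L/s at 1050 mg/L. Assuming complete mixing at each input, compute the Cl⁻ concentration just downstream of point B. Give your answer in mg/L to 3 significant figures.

9.52 mg/L

After input A: C = (13·5.8 + 0.0052·458) / 13.01 = 5.981 mg/L.
44.2 L/s = 0.0442 m³/s.
After input B: C = (13.01·5.981 + 0.0442·1050) / 13.05 = 9.517 mg/L.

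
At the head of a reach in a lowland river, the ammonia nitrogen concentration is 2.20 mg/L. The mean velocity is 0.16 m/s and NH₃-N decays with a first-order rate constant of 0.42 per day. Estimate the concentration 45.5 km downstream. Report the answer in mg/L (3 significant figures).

0.552 mg/L

Travel time t = 45.5 km / 0.16 m/s = 4.55e+04/0.16 = 2.844e+05 s = 3.291 d.
First-order decay: C = 2.20·exp(−0.42·3.291) = 2.20·0.251 = 0.5522 mg/L.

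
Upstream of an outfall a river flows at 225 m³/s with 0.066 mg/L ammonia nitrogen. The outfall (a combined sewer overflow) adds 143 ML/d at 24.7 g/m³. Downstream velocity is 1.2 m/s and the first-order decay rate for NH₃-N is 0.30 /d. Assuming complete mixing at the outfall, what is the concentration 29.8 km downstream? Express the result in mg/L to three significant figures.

143 ML/d = 1.655 m³/s.
After complete mixing, C₀ = (1.655·24.7 + 225·0.066) / 226.7 = 0.2459 mg/L.
Travel time t = 2.98e+04 m / 1.2 m/s = 2.483e+04 s = 0.2874 d.
C = 0.2459·exp(−0.30·0.2874) = 0.2459·0.9174 = 0.2256 mg/L.

0.226 mg/L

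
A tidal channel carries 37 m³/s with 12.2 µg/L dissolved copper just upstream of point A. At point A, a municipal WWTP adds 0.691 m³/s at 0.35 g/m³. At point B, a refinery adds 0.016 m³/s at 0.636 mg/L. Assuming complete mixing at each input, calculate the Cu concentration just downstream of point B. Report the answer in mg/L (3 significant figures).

12.2 µg/L = 0.0122 mg/L.
After input A: C = (37·0.0122 + 0.691·0.35) / 37.69 = 0.01839 mg/L.
After input B: C = (37.69·0.01839 + 0.016·0.636) / 37.71 = 0.01866 mg/L.

0.0187 mg/L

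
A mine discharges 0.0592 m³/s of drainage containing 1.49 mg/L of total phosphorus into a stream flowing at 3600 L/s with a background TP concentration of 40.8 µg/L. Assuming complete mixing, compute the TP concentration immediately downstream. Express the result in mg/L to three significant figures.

3600 L/s = 3.6 m³/s.
40.8 µg/L = 0.0408 mg/L.
Flow-weighted mixing gives C = (0.0592·1.49 + 3.6·0.0408) / (0.0592 + 3.6) = 0.2351/3.659 = 0.06425 mg/L.

0.0642 mg/L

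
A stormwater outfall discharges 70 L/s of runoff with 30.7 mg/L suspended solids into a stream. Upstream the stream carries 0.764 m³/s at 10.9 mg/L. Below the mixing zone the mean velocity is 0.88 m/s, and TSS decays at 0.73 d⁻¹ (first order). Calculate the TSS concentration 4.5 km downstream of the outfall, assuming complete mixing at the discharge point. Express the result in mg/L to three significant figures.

12.0 mg/L

70 L/s = 0.07 m³/s.
After complete mixing, C₀ = (0.07·30.7 + 0.764·10.9) / 0.834 = 12.56 mg/L.
Travel time t = 4500 m / 0.88 m/s = 5114 s = 0.05919 d.
C = 12.56·exp(−0.73·0.05919) = 12.56·0.9577 = 12.03 mg/L.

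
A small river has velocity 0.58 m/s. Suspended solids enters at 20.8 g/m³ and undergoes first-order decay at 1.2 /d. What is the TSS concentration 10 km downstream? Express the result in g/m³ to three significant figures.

Travel time t = 10 km / 0.58 m/s = 1e+04/0.58 = 1.724e+04 s = 0.1996 d.
First-order decay: C = 20.8·exp(−1.2·0.1996) = 20.8·0.787 = 16.37 g/m³.

16.4 g/m³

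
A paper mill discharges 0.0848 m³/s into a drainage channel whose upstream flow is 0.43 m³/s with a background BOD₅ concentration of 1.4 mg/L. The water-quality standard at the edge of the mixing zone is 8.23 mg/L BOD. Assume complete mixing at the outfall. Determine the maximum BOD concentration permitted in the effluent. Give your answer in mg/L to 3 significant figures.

Mass balance: 8.23·0.5148 = 0.0848·Cₑ + 0.43·1.4.
Cₑ = (4.237 − 0.602) / 0.0848 = 42.86 mg/L.

42.9 mg/L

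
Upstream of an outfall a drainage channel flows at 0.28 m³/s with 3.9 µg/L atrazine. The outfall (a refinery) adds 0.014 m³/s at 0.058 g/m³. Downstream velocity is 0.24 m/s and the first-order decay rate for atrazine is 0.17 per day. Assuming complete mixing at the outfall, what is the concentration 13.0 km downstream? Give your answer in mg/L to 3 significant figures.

0.00582 mg/L

3.9 µg/L = 0.0039 mg/L.
After complete mixing, C₀ = (0.014·0.058 + 0.28·0.0039) / 0.294 = 0.006476 mg/L.
Travel time t = 1.3e+04 m / 0.24 m/s = 5.417e+04 s = 0.6269 d.
C = 0.006476·exp(−0.17·0.6269) = 0.006476·0.8989 = 0.005821 mg/L.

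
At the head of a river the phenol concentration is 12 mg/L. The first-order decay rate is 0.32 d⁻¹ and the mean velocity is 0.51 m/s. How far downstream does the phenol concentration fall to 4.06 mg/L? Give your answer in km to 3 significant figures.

149 km

From C = C₀·e^(−kt), t = ln(C₀/C)/k = ln(12/4.06)/0.32 = 1.084/0.32 = 3.387 d.
Distance = v·t = 0.51 m/s × 2.926e+05 s = 1.492e+05 m = 149.2 km.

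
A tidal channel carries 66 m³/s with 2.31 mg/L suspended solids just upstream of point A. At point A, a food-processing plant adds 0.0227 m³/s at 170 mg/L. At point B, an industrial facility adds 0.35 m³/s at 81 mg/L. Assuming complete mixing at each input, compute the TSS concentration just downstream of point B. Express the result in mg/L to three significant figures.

2.78 mg/L

After input A: C = (66·2.31 + 0.0227·170) / 66.02 = 2.368 mg/L.
After input B: C = (66.02·2.368 + 0.35·81) / 66.37 = 2.782 mg/L.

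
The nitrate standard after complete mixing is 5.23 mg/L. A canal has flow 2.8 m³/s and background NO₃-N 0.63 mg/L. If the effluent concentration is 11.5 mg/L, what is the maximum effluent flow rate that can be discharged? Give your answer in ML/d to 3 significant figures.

Mass balance at complete mixing: C_std·(Q_w + Q_r) = Q_w·C_e + Q_r·C_b.
Rearranging, Q_w = Q_r·(C_std − C_b)/(C_e − C_std) = 2.8·(5.23 − 0.63) / (11.5 − 5.23) = 2.054 m³/s.
= 177.5 ML/d.

177 ML/d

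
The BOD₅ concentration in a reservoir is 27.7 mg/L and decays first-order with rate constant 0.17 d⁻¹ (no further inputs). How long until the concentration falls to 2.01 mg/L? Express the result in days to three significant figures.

15.4 d

t = ln(C₀/C)/k = ln(27.7/2.01)/0.17 = 2.623/0.17 = 15.43 d.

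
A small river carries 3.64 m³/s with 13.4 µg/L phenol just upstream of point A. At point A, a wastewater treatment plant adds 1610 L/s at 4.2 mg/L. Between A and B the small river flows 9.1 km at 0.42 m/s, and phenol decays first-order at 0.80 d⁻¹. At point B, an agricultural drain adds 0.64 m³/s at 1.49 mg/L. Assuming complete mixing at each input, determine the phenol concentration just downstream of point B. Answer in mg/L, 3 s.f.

1.11 mg/L

13.4 µg/L = 0.0134 mg/L.
1610 L/s = 1.61 m³/s.
After input A: C = (3.64·0.0134 + 1.61·4.2) / 5.25 = 1.297 mg/L.
Over the 9.1 km reach to input B (t = 2.167e+04 s = 0.2508 d), decay gives C = 1.297·exp(−0.80·0.2508) = 1.061 mg/L.
After input B: C = (5.25·1.061 + 0.64·1.49) / 5.89 = 1.108 mg/L.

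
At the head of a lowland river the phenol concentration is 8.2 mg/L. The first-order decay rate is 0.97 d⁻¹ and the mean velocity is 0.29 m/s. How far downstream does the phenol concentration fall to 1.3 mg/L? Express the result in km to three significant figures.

From C = C₀·e^(−kt), t = ln(C₀/C)/k = ln(8.2/1.3)/0.97 = 1.842/0.97 = 1.899 d.
Distance = v·t = 0.29 m/s × 1.641e+05 s = 4.757e+04 m = 47.57 km.

47.6 km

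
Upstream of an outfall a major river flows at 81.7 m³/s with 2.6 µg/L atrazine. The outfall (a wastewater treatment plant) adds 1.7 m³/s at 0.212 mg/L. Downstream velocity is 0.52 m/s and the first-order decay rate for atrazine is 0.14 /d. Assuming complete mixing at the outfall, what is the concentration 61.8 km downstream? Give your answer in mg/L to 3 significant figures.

2.6 µg/L = 0.0026 mg/L.
After complete mixing, C₀ = (1.7·0.212 + 81.7·0.0026) / 83.4 = 0.006868 mg/L.
Travel time t = 6.18e+04 m / 0.52 m/s = 1.188e+05 s = 1.376 d.
C = 0.006868·exp(−0.14·1.376) = 0.006868·0.8248 = 0.005665 mg/L.

0.00567 mg/L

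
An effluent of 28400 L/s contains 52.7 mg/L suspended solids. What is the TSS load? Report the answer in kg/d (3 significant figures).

28400 L/s = 28.4 m³/s.
Mass flux = Q·C = 28.4 m³/s × 52.7 g/m³ = 1497 g/s.
= 1497 g/s × 86.4 = 1.293e+05 kg/d.

129000 kg/d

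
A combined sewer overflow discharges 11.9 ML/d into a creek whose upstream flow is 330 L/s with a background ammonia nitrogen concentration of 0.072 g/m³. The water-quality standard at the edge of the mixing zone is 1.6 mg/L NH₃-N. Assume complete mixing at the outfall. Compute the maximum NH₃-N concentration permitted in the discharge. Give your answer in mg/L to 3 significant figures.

5.26 mg/L

11.9 ML/d = 0.1377 m³/s.
330 L/s = 0.33 m³/s.
Mass balance: 1.6·0.4677 = 0.1377·Cₑ + 0.33·0.072.
Cₑ = (0.7484 − 0.02376) / 0.1377 = 5.261 mg/L.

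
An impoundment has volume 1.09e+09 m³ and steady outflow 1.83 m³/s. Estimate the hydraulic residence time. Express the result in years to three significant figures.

Q = 1.83 m³/s × 3.156e+07 s/yr = 5.775e+07 m³/yr.
Hydraulic residence time τ = V/Q = 1.09e+09/5.775e+07 = 18.87 yr.

18.9 yr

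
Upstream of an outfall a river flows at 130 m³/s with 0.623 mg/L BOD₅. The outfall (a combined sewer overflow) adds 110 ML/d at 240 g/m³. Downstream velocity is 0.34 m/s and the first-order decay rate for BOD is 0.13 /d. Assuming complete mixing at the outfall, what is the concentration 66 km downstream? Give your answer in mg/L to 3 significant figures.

110 ML/d = 1.273 m³/s.
After complete mixing, C₀ = (1.273·240 + 130·0.623) / 131.3 = 2.945 mg/L.
Travel time t = 6.6e+04 m / 0.34 m/s = 1.941e+05 s = 2.247 d.
C = 2.945·exp(−0.13·2.247) = 2.945·0.7467 = 2.199 mg/L.

2.20 mg/L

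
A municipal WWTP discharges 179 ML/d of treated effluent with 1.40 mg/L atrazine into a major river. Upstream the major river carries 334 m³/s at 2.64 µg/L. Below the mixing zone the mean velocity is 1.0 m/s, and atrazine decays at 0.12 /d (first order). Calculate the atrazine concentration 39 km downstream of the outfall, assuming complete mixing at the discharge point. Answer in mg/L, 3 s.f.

179 ML/d = 2.072 m³/s.
2.64 µg/L = 0.00264 mg/L.
After complete mixing, C₀ = (2.072·1.4 + 334·0.00264) / 336.1 = 0.01125 mg/L.
Travel time t = 3.9e+04 m / 1.0 m/s = 3.9e+04 s = 0.4514 d.
C = 0.01125·exp(−0.12·0.4514) = 0.01125·0.9473 = 0.01066 mg/L.

0.0107 mg/L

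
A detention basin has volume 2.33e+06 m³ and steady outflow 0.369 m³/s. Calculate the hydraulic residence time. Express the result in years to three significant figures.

Q = 0.369 m³/s × 3.156e+07 s/yr = 1.164e+07 m³/yr.
Hydraulic residence time τ = V/Q = 2.33e+06/1.164e+07 = 0.2001 yr.

0.200 yr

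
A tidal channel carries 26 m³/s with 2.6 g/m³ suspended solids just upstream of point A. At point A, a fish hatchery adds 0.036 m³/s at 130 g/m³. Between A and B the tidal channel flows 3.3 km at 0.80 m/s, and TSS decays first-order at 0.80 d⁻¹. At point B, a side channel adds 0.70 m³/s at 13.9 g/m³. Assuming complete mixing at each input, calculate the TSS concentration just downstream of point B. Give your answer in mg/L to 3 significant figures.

After input A: C = (26·2.6 + 0.036·130) / 26.04 = 2.776 mg/L.
Over the 3.3 km reach to input B (t = 4125 s = 0.04774 d), decay gives C = 2.776·exp(−0.80·0.04774) = 2.672 mg/L.
After input B: C = (26.04·2.672 + 0.7·13.9) / 26.74 = 2.966 mg/L.

2.97 mg/L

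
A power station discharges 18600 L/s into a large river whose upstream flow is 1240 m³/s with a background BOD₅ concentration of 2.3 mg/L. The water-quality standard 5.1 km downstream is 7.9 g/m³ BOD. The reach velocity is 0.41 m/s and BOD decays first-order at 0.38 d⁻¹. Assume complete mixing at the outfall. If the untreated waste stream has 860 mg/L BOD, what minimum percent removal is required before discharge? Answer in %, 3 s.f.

18600 L/s = 18.6 m³/s.
Travel time to the compliance point: t = 5100/0.41 = 1.244e+04 s = 0.144 d; decay factor exp(−0.38·0.144) = 0.9468.
So the concentration just after mixing may be at most 7.9/0.9468 = 8.344 mg/L.
Mass balance: 8.344·1259 = 18.6·Cₑ + 1240·2.3.
Cₑ = (1.05e+04 − 2852) / 18.6 = 411.3 mg/L.
Required removal = 1 − 411.3/860 = 52.18 %.

52.2 %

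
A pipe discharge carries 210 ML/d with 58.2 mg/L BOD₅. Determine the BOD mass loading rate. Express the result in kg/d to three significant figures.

12200 kg/d

210 ML/d = 2.431 m³/s.
Mass flux = Q·C = 2.431 m³/s × 58.2 g/m³ = 141.5 g/s.
= 141.5 g/s × 86.4 = 1.222e+04 kg/d.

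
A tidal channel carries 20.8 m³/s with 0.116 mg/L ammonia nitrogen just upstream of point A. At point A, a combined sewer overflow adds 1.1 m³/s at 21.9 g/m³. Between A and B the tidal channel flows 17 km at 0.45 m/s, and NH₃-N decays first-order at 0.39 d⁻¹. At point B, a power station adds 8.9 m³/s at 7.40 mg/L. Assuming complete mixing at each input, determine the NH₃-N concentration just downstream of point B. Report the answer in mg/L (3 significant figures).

2.86 mg/L

After input A: C = (20.8·0.116 + 1.1·21.9) / 21.9 = 1.21 mg/L.
Over the 17 km reach to input B (t = 3.778e+04 s = 0.4372 d), decay gives C = 1.21·exp(−0.39·0.4372) = 1.02 mg/L.
After input B: C = (21.9·1.02 + 8.9·7.4) / 30.8 = 2.864 mg/L.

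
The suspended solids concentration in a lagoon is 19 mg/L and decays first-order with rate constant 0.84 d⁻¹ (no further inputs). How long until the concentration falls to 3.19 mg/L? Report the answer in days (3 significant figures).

t = ln(C₀/C)/k = ln(19/3.19)/0.84 = 1.784/0.84 = 2.124 d.

2.12 d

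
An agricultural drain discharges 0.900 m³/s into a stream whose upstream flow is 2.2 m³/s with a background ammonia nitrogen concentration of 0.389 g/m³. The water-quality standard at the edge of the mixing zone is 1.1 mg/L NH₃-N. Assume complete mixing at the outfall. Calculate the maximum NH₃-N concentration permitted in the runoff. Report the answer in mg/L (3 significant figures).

Mass balance: 1.1·3.1 = 0.9·Cₑ + 2.2·0.389.
Cₑ = (3.41 − 0.8558) / 0.9 = 2.838 mg/L.

2.84 mg/L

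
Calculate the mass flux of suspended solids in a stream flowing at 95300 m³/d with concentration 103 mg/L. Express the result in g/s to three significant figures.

95300 m³/d = 1.103 m³/s.
Mass flux = Q·C = 1.103 m³/s × 103 g/m³ = 113.6 g/s.

114 g/s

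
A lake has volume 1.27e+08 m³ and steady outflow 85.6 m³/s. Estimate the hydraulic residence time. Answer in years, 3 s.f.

Q = 85.6 m³/s × 3.156e+07 s/yr = 2.701e+09 m³/yr.
Hydraulic residence time τ = V/Q = 1.27e+08/2.701e+09 = 0.04701 yr.

0.0470 yr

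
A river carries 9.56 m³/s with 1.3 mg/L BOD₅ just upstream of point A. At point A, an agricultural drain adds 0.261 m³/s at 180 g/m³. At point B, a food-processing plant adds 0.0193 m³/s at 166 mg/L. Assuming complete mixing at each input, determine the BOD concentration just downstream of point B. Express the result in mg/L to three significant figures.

After input A: C = (9.56·1.3 + 0.261·180) / 9.821 = 6.049 mg/L.
After input B: C = (9.821·6.049 + 0.0193·166) / 9.84 = 6.363 mg/L.

6.36 mg/L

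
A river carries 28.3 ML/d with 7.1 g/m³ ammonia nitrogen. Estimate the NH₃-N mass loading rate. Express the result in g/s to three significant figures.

2.33 g/s

28.3 ML/d = 0.3275 m³/s.
Mass flux = Q·C = 0.3275 m³/s × 7.1 g/m³ = 2.326 g/s.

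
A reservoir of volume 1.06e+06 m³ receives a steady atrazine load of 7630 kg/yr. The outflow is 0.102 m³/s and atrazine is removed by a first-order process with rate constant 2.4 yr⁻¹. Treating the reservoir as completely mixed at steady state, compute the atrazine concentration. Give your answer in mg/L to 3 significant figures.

1.32 mg/L

Outflow Q = 0.102 m³/s × 3.156e+07 s/yr = 3.219e+06 m³/yr.
Steady-state CSTR mass balance: W = Q·C + k·V·C, so C = W/(Q + kV).
Q + kV = 3.219e+06 + 2.4·1.06e+06 = 5.763e+06 m³/yr.
C = 7630/5.763e+06 = 0.001324 kg/m³ = 1.324 mg/L.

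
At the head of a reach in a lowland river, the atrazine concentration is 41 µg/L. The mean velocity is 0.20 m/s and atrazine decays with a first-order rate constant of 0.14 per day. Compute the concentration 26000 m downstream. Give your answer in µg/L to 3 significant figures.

33.2 µg/L

Travel time t = 26000 m / 0.20 m/s = 2.6e+04/0.20 = 1.3e+05 s = 1.505 d.
First-order decay: C = 41·exp(−0.14·1.505) = 41·0.8101 = 33.21 µg/L.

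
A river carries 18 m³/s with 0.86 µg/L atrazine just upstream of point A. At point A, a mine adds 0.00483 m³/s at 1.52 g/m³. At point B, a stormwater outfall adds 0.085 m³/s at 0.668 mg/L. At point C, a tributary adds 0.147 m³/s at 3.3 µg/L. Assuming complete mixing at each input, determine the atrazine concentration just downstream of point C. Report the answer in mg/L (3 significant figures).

0.00439 mg/L

0.86 µg/L = 0.00086 mg/L.
After input A: C = (18·0.00086 + 0.00483·1.52) / 18 = 0.001268 mg/L.
After input B: C = (18·0.001268 + 0.085·0.668) / 18.09 = 0.0044 mg/L.
3.3 µg/L = 0.0033 mg/L.
After input C: C = (18.09·0.0044 + 0.147·0.0033) / 18.24 = 0.004391 mg/L.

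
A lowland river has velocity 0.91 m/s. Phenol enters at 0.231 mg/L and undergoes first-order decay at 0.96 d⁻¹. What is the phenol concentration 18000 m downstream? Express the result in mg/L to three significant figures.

Travel time t = 18000 m / 0.91 m/s = 1.8e+04/0.91 = 1.978e+04 s = 0.2289 d.
First-order decay: C = 0.231·exp(−0.96·0.2289) = 0.231·0.8027 = 0.1854 mg/L.

0.185 mg/L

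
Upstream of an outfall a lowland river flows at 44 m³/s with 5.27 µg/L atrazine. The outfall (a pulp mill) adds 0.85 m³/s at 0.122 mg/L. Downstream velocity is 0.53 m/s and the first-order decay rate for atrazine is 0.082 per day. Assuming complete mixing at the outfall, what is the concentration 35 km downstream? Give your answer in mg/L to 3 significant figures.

0.00703 mg/L

5.27 µg/L = 0.00527 mg/L.
After complete mixing, C₀ = (0.85·0.122 + 44·0.00527) / 44.85 = 0.007482 mg/L.
Travel time t = 3.5e+04 m / 0.53 m/s = 6.604e+04 s = 0.7643 d.
C = 0.007482·exp(−0.082·0.7643) = 0.007482·0.9392 = 0.007028 mg/L.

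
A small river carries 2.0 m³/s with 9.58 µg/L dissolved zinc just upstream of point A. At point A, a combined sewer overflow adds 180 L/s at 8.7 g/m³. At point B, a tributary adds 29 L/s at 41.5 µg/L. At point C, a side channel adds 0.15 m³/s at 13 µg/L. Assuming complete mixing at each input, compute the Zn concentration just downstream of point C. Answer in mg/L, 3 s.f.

0.673 mg/L

9.58 µg/L = 0.00958 mg/L.
180 L/s = 0.18 m³/s.
After input A: C = (2·0.00958 + 0.18·8.7) / 2.18 = 0.7271 mg/L.
29 L/s = 0.029 m³/s.
41.5 µg/L = 0.0415 mg/L.
After input B: C = (2.18·0.7271 + 0.029·0.0415) / 2.209 = 0.7181 mg/L.
13 µg/L = 0.013 mg/L.
After input C: C = (2.209·0.7181 + 0.15·0.013) / 2.359 = 0.6733 mg/L.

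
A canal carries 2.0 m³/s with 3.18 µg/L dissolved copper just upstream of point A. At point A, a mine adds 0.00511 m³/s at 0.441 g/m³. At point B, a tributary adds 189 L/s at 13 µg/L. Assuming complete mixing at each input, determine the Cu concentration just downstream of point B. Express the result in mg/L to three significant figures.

0.00505 mg/L

3.18 µg/L = 0.00318 mg/L.
After input A: C = (2·0.00318 + 0.00511·0.441) / 2.005 = 0.004296 mg/L.
189 L/s = 0.189 m³/s.
13 µg/L = 0.013 mg/L.
After input B: C = (2.005·0.004296 + 0.189·0.013) / 2.194 = 0.005046 mg/L.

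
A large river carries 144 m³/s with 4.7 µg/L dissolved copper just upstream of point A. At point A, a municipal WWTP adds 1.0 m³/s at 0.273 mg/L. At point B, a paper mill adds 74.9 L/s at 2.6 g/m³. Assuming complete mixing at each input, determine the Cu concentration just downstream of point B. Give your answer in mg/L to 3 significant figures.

0.00789 mg/L

4.7 µg/L = 0.0047 mg/L.
After input A: C = (144·0.0047 + 1·0.273) / 145 = 0.00655 mg/L.
74.9 L/s = 0.0749 m³/s.
After input B: C = (145·0.00655 + 0.0749·2.6) / 145.1 = 0.007889 mg/L.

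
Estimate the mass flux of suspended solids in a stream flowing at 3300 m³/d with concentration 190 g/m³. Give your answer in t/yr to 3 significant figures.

3300 m³/d = 0.03819 m³/s.
Mass flux = Q·C = 0.03819 m³/s × 190 g/m³ = 7.257 g/s.
= 7.257 g/s × 31.56 = 229 t/yr.

229 t/yr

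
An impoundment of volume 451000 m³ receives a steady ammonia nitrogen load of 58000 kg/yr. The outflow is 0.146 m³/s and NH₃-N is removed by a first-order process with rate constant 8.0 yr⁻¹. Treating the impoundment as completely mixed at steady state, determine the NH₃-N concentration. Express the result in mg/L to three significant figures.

7.06 mg/L

Outflow Q = 0.146 m³/s × 3.156e+07 s/yr = 4.607e+06 m³/yr.
Steady-state CSTR mass balance: W = Q·C + k·V·C, so C = W/(Q + kV).
Q + kV = 4.607e+06 + 8.0·451000 = 8.215e+06 m³/yr.
C = 58000/8.215e+06 = 0.00706 kg/m³ = 7.06 mg/L.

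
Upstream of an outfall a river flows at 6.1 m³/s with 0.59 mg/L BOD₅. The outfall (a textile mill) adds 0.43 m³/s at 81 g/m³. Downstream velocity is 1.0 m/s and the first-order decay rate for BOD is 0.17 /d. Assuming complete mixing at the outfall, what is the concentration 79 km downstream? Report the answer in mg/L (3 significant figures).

After complete mixing, C₀ = (0.43·81 + 6.1·0.59) / 6.53 = 5.885 mg/L.
Travel time t = 7.9e+04 m / 1.0 m/s = 7.9e+04 s = 0.9144 d.
C = 5.885·exp(−0.17·0.9144) = 5.885·0.856 = 5.038 mg/L.

5.04 mg/L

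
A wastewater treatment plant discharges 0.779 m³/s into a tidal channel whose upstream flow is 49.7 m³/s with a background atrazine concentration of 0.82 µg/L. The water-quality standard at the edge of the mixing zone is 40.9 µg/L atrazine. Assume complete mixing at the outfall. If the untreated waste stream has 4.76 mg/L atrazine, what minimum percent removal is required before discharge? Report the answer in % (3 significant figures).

45.4 %

0.82 µg/L = 0.00082 mg/L.
40.9 µg/L = 0.0409 mg/L.
Mass balance: 0.0409·50.48 = 0.779·Cₑ + 49.7·0.00082.
Cₑ = (2.065 − 0.04075) / 0.779 = 2.598 mg/L.
Required removal = 1 − 2.598/4.76 = 45.42 %.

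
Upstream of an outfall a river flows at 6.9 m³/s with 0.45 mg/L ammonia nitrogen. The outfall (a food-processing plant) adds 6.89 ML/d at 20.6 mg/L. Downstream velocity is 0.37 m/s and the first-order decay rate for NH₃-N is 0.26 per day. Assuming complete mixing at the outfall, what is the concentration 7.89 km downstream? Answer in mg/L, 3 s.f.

0.638 mg/L

6.89 ML/d = 0.07975 m³/s.
After complete mixing, C₀ = (0.07975·20.6 + 6.9·0.45) / 6.98 = 0.6802 mg/L.
Travel time t = 7890 m / 0.37 m/s = 2.132e+04 s = 0.2468 d.
C = 0.6802·exp(−0.26·0.2468) = 0.6802·0.9378 = 0.6379 mg/L.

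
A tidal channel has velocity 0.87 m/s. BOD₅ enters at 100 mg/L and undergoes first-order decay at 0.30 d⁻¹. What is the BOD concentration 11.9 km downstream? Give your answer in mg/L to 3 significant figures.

95.4 mg/L

Travel time t = 11.9 km / 0.87 m/s = 1.19e+04/0.87 = 1.368e+04 s = 0.1583 d.
First-order decay: C = 100·exp(−0.30·0.1583) = 100·0.9536 = 95.36 mg/L.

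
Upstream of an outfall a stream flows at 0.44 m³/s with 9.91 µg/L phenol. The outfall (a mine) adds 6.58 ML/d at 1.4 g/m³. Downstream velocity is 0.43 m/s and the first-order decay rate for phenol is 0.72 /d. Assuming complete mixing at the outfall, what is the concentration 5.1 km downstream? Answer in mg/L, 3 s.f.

0.195 mg/L

6.58 ML/d = 0.07616 m³/s.
9.91 µg/L = 0.00991 mg/L.
After complete mixing, C₀ = (0.07616·1.4 + 0.44·0.00991) / 0.5162 = 0.215 mg/L.
Travel time t = 5100 m / 0.43 m/s = 1.186e+04 s = 0.1373 d.
C = 0.215·exp(−0.72·0.1373) = 0.215·0.9059 = 0.1948 mg/L.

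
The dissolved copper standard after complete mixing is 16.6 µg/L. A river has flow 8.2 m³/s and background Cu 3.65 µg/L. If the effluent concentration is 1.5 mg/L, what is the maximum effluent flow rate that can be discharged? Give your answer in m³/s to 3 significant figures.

3.65 µg/L = 0.00365 mg/L.
16.6 µg/L = 0.0166 mg/L.
Mass balance at complete mixing: C_std·(Q_w + Q_r) = Q_w·C_e + Q_r·C_b.
Rearranging, Q_w = Q_r·(C_std − C_b)/(C_e − C_std) = 8.2·(0.0166 − 0.00365) / (1.5 − 0.0166) = 0.07159 m³/s.

0.0716 m³/s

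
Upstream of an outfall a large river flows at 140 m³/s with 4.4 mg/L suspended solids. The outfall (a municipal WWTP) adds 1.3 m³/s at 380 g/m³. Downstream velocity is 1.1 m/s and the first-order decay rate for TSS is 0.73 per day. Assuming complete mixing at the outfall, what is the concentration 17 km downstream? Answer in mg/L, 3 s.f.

6.89 mg/L

After complete mixing, C₀ = (1.3·380 + 140·4.4) / 141.3 = 7.856 mg/L.
Travel time t = 1.7e+04 m / 1.1 m/s = 1.545e+04 s = 0.1789 d.
C = 7.856·exp(−0.73·0.1789) = 7.856·0.8776 = 6.894 mg/L.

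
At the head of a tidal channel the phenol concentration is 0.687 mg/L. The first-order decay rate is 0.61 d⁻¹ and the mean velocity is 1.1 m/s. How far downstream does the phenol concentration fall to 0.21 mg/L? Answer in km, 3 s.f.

From C = C₀·e^(−kt), t = ln(C₀/C)/k = ln(0.687/0.21)/0.61 = 1.185/0.61 = 1.943 d.
Distance = v·t = 1.1 m/s × 1.679e+05 s = 1.847e+05 m = 184.7 km.

185 km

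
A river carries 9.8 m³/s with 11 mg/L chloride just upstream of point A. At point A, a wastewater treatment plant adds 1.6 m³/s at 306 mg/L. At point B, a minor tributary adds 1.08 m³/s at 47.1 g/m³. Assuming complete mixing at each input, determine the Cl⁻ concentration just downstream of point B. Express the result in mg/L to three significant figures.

51.9 mg/L

After input A: C = (9.8·11 + 1.6·306) / 11.4 = 52.4 mg/L.
After input B: C = (11.4·52.4 + 1.08·47.1) / 12.48 = 51.94 mg/L.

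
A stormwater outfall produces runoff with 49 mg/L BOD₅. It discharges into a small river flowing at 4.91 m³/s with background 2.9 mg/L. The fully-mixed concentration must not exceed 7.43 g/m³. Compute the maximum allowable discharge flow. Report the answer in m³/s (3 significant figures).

Mass balance at complete mixing: C_std·(Q_w + Q_r) = Q_w·C_e + Q_r·C_b.
Rearranging, Q_w = Q_r·(C_std − C_b)/(C_e − C_std) = 4.91·(7.43 − 2.9) / (49 − 7.43) = 0.5351 m³/s.

0.535 m³/s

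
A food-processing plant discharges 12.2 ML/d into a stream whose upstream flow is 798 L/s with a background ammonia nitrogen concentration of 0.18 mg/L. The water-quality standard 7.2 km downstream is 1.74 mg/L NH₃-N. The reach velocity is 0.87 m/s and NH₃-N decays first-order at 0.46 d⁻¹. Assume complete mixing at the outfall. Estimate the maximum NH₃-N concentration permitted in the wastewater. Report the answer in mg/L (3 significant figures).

11.1 mg/L

12.2 ML/d = 0.1412 m³/s.
798 L/s = 0.798 m³/s.
Travel time to the compliance point: t = 7200/0.87 = 8276 s = 0.09579 d; decay factor exp(−0.46·0.09579) = 0.9569.
So the concentration just after mixing may be at most 1.74/0.9569 = 1.818 mg/L.
Mass balance: 1.818·0.9392 = 0.1412·Cₑ + 0.798·0.18.
Cₑ = (1.708 − 0.1436) / 0.1412 = 11.08 mg/L.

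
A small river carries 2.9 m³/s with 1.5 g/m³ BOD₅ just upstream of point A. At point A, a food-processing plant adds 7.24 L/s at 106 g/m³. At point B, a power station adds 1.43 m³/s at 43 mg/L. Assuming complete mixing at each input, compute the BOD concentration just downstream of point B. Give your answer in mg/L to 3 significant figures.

7.24 L/s = 0.00724 m³/s.
After input A: C = (2.9·1.5 + 0.00724·106) / 2.907 = 1.76 mg/L.
After input B: C = (2.907·1.76 + 1.43·43) / 4.337 = 15.36 mg/L.

15.4 mg/L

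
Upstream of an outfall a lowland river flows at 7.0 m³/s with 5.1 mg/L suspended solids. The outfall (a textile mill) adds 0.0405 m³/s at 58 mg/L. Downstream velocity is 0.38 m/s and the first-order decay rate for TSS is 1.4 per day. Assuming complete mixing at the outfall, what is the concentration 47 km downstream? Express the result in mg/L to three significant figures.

After complete mixing, C₀ = (0.0405·58 + 7·5.1) / 7.04 = 5.404 mg/L.
Travel time t = 4.7e+04 m / 0.38 m/s = 1.237e+05 s = 1.432 d.
C = 5.404·exp(−1.4·1.432) = 5.404·0.1348 = 0.7284 mg/L.

0.728 mg/L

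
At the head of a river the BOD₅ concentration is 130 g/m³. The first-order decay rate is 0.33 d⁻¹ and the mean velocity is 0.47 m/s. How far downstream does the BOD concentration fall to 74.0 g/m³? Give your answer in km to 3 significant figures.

69.3 km

From C = C₀·e^(−kt), t = ln(C₀/C)/k = ln(130/74.0)/0.33 = 0.5635/0.33 = 1.707 d.
Distance = v·t = 0.47 m/s × 1.475e+05 s = 6.934e+04 m = 69.34 km.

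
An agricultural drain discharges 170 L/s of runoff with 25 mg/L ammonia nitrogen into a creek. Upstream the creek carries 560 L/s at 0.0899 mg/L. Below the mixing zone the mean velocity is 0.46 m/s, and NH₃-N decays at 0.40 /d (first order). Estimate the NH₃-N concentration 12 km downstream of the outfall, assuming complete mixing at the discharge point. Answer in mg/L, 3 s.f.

170 L/s = 0.17 m³/s.
560 L/s = 0.56 m³/s.
After complete mixing, C₀ = (0.17·25 + 0.56·0.0899) / 0.73 = 5.891 mg/L.
Travel time t = 1.2e+04 m / 0.46 m/s = 2.609e+04 s = 0.3019 d.
C = 5.891·exp(−0.40·0.3019) = 5.891·0.8862 = 5.221 mg/L.

5.22 mg/L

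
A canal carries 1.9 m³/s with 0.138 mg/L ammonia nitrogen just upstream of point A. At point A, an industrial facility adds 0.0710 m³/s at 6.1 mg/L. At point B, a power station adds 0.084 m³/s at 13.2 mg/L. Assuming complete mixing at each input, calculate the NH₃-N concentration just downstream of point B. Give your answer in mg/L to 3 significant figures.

After input A: C = (1.9·0.138 + 0.071·6.1) / 1.971 = 0.3528 mg/L.
After input B: C = (1.971·0.3528 + 0.084·13.2) / 2.055 = 0.8779 mg/L.

0.878 mg/L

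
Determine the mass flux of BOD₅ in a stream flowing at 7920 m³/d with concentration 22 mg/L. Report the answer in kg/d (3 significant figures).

174 kg/d

7920 m³/d = 0.09167 m³/s.
Mass flux = Q·C = 0.09167 m³/s × 22 g/m³ = 2.017 g/s.
= 2.017 g/s × 86.4 = 174.2 kg/d.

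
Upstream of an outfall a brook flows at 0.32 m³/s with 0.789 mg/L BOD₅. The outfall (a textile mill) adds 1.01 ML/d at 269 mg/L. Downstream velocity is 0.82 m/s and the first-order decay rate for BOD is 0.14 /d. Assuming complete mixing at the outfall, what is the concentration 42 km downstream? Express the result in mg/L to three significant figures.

9.43 mg/L

1.01 ML/d = 0.01169 m³/s.
After complete mixing, C₀ = (0.01169·269 + 0.32·0.789) / 0.3317 = 10.24 mg/L.
Travel time t = 4.2e+04 m / 0.82 m/s = 5.122e+04 s = 0.5928 d.
C = 10.24·exp(−0.14·0.5928) = 10.24·0.9204 = 9.426 mg/L.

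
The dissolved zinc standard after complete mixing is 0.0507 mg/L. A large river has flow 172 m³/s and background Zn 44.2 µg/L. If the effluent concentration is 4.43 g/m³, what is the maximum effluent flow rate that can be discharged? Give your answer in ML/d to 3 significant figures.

44.2 µg/L = 0.0442 mg/L.
Mass balance at complete mixing: C_std·(Q_w + Q_r) = Q_w·C_e + Q_r·C_b.
Rearranging, Q_w = Q_r·(C_std − C_b)/(C_e − C_std) = 172·(0.0507 − 0.0442) / (4.43 − 0.0507) = 0.2553 m³/s.
= 22.06 ML/d.

22.1 ML/d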